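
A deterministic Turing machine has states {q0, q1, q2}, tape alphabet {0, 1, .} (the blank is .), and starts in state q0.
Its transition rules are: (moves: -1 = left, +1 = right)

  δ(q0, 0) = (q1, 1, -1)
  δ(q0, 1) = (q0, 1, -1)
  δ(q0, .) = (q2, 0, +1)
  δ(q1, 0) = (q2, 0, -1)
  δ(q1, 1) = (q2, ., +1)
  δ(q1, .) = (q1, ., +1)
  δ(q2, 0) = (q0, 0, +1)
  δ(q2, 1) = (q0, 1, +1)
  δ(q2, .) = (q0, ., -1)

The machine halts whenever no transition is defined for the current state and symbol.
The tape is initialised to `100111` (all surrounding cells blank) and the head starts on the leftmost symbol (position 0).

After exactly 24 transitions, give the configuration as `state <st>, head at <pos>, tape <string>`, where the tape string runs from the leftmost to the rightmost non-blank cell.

state q0, head at 2, tape 0.01111

q0 | .[1]00111   read 1 → write 1, move -1, go to q0
q0 | [.]100111   read . → write 0, move +1, go to q2
q2 | 0[1]00111   read 1 → write 1, move +1, go to q0
q0 | 01[0]0111   read 0 → write 1, move -1, go to q1
q1 | 0[1]10111   read 1 → write ., move +1, go to q2
q2 | 0.[1]0111   read 1 → write 1, move +1, go to q0
q0 | 0.1[0]111   read 0 → write 1, move -1, go to q1
q1 | 0.[1]1111   read 1 → write ., move +1, go to q2
q2 | 0..[1]111   read 1 → write 1, move +1, go to q0
q0 | 0..1[1]11   read 1 → write 1, move -1, go to q0
q0 | 0..[1]111   read 1 → write 1, move -1, go to q0
q0 | 0.[.]1111   read . → write 0, move +1, go to q2
q2 | 0.0[1]111   read 1 → write 1, move +1, go to q0
q0 | 0.01[1]11   read 1 → write 1, move -1, go to q0
q0 | 0.0[1]111   read 1 → write 1, move -1, go to q0
q0 | 0.[0]1111   read 0 → write 1, move -1, go to q1
q1 | 0[.]11111   read . → write ., move +1, go to q1
q1 | 0.[1]1111   read 1 → write ., move +1, go to q2
q2 | 0..[1]111   read 1 → write 1, move +1, go to q0
q0 | 0..1[1]11   read 1 → write 1, move -1, go to q0
q0 | 0..[1]111   read 1 → write 1, move -1, go to q0
q0 | 0.[.]1111   read . → write 0, move +1, go to q2
q2 | 0.0[1]111   read 1 → write 1, move +1, go to q0
q0 | 0.01[1]11   read 1 → write 1, move -1, go to q0
q0 | 0.0[1]111
After 24 steps: state q0, head at 2, tape 0.01111.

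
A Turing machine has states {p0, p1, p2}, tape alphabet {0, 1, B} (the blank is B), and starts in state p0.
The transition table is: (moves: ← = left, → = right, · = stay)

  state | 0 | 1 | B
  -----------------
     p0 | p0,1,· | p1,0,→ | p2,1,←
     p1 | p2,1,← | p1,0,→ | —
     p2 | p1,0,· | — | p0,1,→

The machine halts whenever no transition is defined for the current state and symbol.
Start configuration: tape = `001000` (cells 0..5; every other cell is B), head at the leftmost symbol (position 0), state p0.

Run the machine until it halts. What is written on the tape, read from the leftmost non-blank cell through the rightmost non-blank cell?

state=p0 head=0 tape=B[0]01000   (p0,0)→(p0,1,·)
state=p0 head=0 tape=B[1]01000   (p0,1)→(p1,0,→)
state=p1 head=1 tape=B0[0]1000   (p1,0)→(p2,1,←)
state=p2 head=0 tape=B[0]11000   (p2,0)→(p1,0,·)
state=p1 head=0 tape=B[0]11000   (p1,0)→(p2,1,←)
state=p2 head=-1 tape=[B]111000   (p2,B)→(p0,1,→)
state=p0 head=0 tape=1[1]11000   (p0,1)→(p1,0,→)
state=p1 head=1 tape=10[1]1000   (p1,1)→(p1,0,→)
state=p1 head=2 tape=100[1]000   (p1,1)→(p1,0,→)
state=p1 head=3 tape=1000[0]00   (p1,0)→(p2,1,←)
state=p2 head=2 tape=100[0]100   (p2,0)→(p1,0,·)
state=p1 head=2 tape=100[0]100   (p1,0)→(p2,1,←)
state=p2 head=1 tape=10[0]1100   (p2,0)→(p1,0,·)
state=p1 head=1 tape=10[0]1100   (p1,0)→(p2,1,←)
state=p2 head=0 tape=1[0]11100   (p2,0)→(p1,0,·)
state=p1 head=0 tape=1[0]11100   (p1,0)→(p2,1,←)
state=p2 head=-1 tape=[1]111100
The non-blank tape span at halt is 1111100.

1111100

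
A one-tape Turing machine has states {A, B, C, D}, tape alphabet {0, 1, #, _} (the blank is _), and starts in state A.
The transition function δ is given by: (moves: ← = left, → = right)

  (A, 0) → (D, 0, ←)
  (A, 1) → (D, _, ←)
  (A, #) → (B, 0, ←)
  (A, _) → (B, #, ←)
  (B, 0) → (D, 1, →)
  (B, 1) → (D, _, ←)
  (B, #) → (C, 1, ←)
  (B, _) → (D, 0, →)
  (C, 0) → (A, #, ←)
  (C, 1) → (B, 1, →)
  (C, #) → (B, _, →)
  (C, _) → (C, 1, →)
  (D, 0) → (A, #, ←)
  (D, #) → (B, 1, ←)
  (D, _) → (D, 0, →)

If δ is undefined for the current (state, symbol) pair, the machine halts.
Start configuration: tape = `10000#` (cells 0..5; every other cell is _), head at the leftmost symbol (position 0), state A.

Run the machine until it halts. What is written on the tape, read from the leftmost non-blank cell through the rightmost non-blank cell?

state=A head=0 tape=___[1]0000#   (A,1)→(D,_,←)
state=D head=-1 tape=__[_]_0000#   (D,_)→(D,0,→)
state=D head=0 tape=__0[_]0000#   (D,_)→(D,0,→)
state=D head=1 tape=__00[0]000#   (D,0)→(A,#,←)
state=A head=0 tape=__0[0]#000#   (A,0)→(D,0,←)
state=D head=-1 tape=__[0]0#000#   (D,0)→(A,#,←)
state=A head=-2 tape=_[_]#0#000#   (A,_)→(B,#,←)
state=B head=-3 tape=[_]##0#000#   (B,_)→(D,0,→)
state=D head=-2 tape=0[#]#0#000#   (D,#)→(B,1,←)
state=B head=-3 tape=[0]1#0#000#   (B,0)→(D,1,→)
state=D head=-2 tape=1[1]#0#000#
The non-blank tape span at halt is 11#0#000#.

11#0#000#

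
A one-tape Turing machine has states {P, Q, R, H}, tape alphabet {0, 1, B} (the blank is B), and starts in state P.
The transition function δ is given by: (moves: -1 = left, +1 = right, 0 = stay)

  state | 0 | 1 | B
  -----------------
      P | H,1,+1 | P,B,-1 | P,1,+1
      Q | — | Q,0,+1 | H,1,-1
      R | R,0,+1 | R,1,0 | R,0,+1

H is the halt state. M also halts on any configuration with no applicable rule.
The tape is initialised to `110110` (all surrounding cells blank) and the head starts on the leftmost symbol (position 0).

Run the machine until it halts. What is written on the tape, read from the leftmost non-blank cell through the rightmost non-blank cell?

state=P head=0 tape=BB[1]10110   (P,1)→(P,B,-1)
state=P head=-1 tape=B[B]B10110   (P,B)→(P,1,+1)
state=P head=0 tape=B1[B]10110   (P,B)→(P,1,+1)
state=P head=1 tape=B11[1]0110   (P,1)→(P,B,-1)
state=P head=0 tape=B1[1]B0110   (P,1)→(P,B,-1)
state=P head=-1 tape=B[1]BB0110   (P,1)→(P,B,-1)
state=P head=-2 tape=[B]BBB0110   (P,B)→(P,1,+1)
state=P head=-1 tape=1[B]BB0110   (P,B)→(P,1,+1)
state=P head=0 tape=11[B]B0110   (P,B)→(P,1,+1)
state=P head=1 tape=111[B]0110   (P,B)→(P,1,+1)
state=P head=2 tape=1111[0]110   (P,0)→(H,1,+1)
state=H head=3 tape=11111[1]10
The non-blank tape span at halt is 11111110.

11111110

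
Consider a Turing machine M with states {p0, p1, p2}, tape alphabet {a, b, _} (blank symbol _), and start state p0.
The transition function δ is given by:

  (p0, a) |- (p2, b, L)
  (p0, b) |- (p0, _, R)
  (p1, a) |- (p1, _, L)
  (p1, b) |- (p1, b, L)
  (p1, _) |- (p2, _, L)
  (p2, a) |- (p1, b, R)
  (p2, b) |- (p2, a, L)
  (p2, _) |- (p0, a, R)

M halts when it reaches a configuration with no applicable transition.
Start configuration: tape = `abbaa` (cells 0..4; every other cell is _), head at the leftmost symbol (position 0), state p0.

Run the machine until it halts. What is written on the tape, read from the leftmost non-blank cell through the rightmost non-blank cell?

p0 | _[a]bbaa_   read a → write b, move L, go to p2
p2 | [_]bbbaa_   read _ → write a, move R, go to p0
p0 | a[b]bbaa_   read b → write _, move R, go to p0
p0 | a_[b]baa_   read b → write _, move R, go to p0
p0 | a__[b]aa_   read b → write _, move R, go to p0
p0 | a___[a]a_   read a → write b, move L, go to p2
p2 | a__[_]ba_   read _ → write a, move R, go to p0
p0 | a__a[b]a_   read b → write _, move R, go to p0
p0 | a__a_[a]_   read a → write b, move L, go to p2
p2 | a__a[_]b_   read _ → write a, move R, go to p0
p0 | a__aa[b]_   read b → write _, move R, go to p0
p0 | a__aa_[_]
The non-blank tape span at halt is a__aa.

a__aa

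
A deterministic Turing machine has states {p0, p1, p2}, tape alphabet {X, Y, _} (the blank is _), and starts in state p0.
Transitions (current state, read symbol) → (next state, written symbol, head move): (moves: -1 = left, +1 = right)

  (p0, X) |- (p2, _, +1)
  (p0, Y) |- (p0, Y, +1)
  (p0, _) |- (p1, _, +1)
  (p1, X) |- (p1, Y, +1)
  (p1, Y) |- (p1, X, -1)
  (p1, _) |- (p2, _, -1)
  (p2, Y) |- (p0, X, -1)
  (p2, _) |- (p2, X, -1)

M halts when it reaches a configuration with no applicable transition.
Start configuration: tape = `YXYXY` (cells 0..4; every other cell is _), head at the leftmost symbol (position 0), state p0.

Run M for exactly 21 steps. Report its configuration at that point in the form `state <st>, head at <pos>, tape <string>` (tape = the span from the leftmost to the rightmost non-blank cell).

state p1, head at 1, tape Y_XXX

state=p0 head=0 tape=_[Y]XYXY   (p0,Y)→(p0,Y,+1)
state=p0 head=1 tape=_Y[X]YXY   (p0,X)→(p2,_,+1)
state=p2 head=2 tape=_Y_[Y]XY   (p2,Y)→(p0,X,-1)
state=p0 head=1 tape=_Y[_]XXY   (p0,_)→(p1,_,+1)
state=p1 head=2 tape=_Y_[X]XY   (p1,X)→(p1,Y,+1)
state=p1 head=3 tape=_Y_Y[X]Y   (p1,X)→(p1,Y,+1)
state=p1 head=4 tape=_Y_YY[Y]   (p1,Y)→(p1,X,-1)
state=p1 head=3 tape=_Y_Y[Y]X   (p1,Y)→(p1,X,-1)
state=p1 head=2 tape=_Y_[Y]XX   (p1,Y)→(p1,X,-1)
state=p1 head=1 tape=_Y[_]XXX   (p1,_)→(p2,_,-1)
state=p2 head=0 tape=_[Y]_XXX   (p2,Y)→(p0,X,-1)
state=p0 head=-1 tape=[_]X_XXX   (p0,_)→(p1,_,+1)
state=p1 head=0 tape=_[X]_XXX   (p1,X)→(p1,Y,+1)
state=p1 head=1 tape=_Y[_]XXX   (p1,_)→(p2,_,-1)
state=p2 head=0 tape=_[Y]_XXX   (p2,Y)→(p0,X,-1)
state=p0 head=-1 tape=[_]X_XXX   (p0,_)→(p1,_,+1)
state=p1 head=0 tape=_[X]_XXX   (p1,X)→(p1,Y,+1)
state=p1 head=1 tape=_Y[_]XXX   (p1,_)→(p2,_,-1)
state=p2 head=0 tape=_[Y]_XXX   (p2,Y)→(p0,X,-1)
state=p0 head=-1 tape=[_]X_XXX   (p0,_)→(p1,_,+1)
state=p1 head=0 tape=_[X]_XXX   (p1,X)→(p1,Y,+1)
state=p1 head=1 tape=_Y[_]XXX
After 21 steps: state p1, head at 1, tape Y_XXX.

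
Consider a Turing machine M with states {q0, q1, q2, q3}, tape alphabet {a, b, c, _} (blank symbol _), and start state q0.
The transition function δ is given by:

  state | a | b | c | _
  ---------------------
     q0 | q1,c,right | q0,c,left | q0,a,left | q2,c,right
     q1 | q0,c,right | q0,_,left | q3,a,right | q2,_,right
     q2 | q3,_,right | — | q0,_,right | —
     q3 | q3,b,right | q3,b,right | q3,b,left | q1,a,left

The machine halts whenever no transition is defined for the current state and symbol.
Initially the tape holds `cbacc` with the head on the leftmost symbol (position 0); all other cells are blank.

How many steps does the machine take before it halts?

37

q0 | _[c]bacc___   read c → write a, move left, go to q0
q0 | [_]abacc___   read _ → write c, move right, go to q2
q2 | c[a]bacc___   read a → write _, move right, go to q3
q3 | c_[b]acc___   read b → write b, move right, go to q3
q3 | c_b[a]cc___   read a → write b, move right, go to q3
q3 | c_bb[c]c___   read c → write b, move left, go to q3
q3 | c_b[b]bc___   read b → write b, move right, go to q3
q3 | c_bb[b]c___   read b → write b, move right, go to q3
q3 | c_bbb[c]___   read c → write b, move left, go to q3
q3 | c_bb[b]b___   read b → write b, move right, go to q3
q3 | c_bbb[b]___   read b → write b, move right, go to q3
q3 | c_bbbb[_]__   read _ → write a, move left, go to q1
q1 | c_bbb[b]a__   read b → write _, move left, go to q0
q0 | c_bb[b]_a__   read b → write c, move left, go to q0
q0 | c_b[b]c_a__   read b → write c, move left, go to q0
q0 | c_[b]cc_a__   read b → write c, move left, go to q0
q0 | c[_]ccc_a__   read _ → write c, move right, go to q2
q2 | cc[c]cc_a__   read c → write _, move right, go to q0
q0 | cc_[c]c_a__   read c → write a, move left, go to q0
q0 | cc[_]ac_a__   read _ → write c, move right, go to q2
q2 | ccc[a]c_a__   read a → write _, move right, go to q3
q3 | ccc_[c]_a__   read c → write b, move left, go to q3
q3 | ccc[_]b_a__   read _ → write a, move left, go to q1
q1 | cc[c]ab_a__   read c → write a, move right, go to q3
q3 | cca[a]b_a__   read a → write b, move right, go to q3
q3 | ccab[b]_a__   read b → write b, move right, go to q3
q3 | ccabb[_]a__   read _ → write a, move left, go to q1
q1 | ccab[b]aa__   read b → write _, move left, go to q0
q0 | cca[b]_aa__   read b → write c, move left, go to q0
q0 | cc[a]c_aa__   read a → write c, move right, go to q1
q1 | ccc[c]_aa__   read c → write a, move right, go to q3
q3 | ccca[_]aa__   read _ → write a, move left, go to q1
q1 | ccc[a]aaa__   read a → write c, move right, go to q0
q0 | cccc[a]aa__   read a → write c, move right, go to q1
q1 | ccccc[a]a__   read a → write c, move right, go to q0
q0 | cccccc[a]__   read a → write c, move right, go to q1
q1 | ccccccc[_]_   read _ → write _, move right, go to q2
q2 | ccccccc_[_]
M halts after 37 transitions.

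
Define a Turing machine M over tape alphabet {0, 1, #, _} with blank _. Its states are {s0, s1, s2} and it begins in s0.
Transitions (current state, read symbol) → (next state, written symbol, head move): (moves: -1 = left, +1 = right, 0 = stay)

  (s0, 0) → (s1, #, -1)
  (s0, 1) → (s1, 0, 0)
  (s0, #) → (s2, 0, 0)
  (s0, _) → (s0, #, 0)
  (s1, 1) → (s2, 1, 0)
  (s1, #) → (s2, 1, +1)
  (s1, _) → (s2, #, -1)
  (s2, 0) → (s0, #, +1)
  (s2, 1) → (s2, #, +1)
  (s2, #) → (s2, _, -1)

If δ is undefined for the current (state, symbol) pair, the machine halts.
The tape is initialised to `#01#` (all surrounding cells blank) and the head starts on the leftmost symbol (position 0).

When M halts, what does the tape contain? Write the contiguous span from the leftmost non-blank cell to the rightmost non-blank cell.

#_1#

state=s0 head=0 tape=[#]01#   (s0,#)→(s2,0,0)
state=s2 head=0 tape=[0]01#   (s2,0)→(s0,#,+1)
state=s0 head=1 tape=#[0]1#   (s0,0)→(s1,#,-1)
state=s1 head=0 tape=[#]#1#   (s1,#)→(s2,1,+1)
state=s2 head=1 tape=1[#]1#   (s2,#)→(s2,_,-1)
state=s2 head=0 tape=[1]_1#   (s2,1)→(s2,#,+1)
state=s2 head=1 tape=#[_]1#
The non-blank tape span at halt is #_1#.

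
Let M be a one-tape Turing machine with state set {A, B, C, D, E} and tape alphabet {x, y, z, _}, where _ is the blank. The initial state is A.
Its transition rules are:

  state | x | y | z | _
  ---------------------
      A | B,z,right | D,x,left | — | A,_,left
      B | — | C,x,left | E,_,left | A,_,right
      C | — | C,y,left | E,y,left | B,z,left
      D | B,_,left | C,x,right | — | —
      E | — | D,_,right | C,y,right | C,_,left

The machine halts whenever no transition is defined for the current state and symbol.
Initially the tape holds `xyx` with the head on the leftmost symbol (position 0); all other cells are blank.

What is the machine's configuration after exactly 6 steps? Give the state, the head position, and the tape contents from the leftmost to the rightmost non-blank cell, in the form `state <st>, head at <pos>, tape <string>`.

state=A head=0 tape=___[x]yx   (A,x)→(B,z,right)
state=B head=1 tape=___z[y]x   (B,y)→(C,x,left)
state=C head=0 tape=___[z]xx   (C,z)→(E,y,left)
state=E head=-1 tape=__[_]yxx   (E,_)→(C,_,left)
state=C head=-2 tape=_[_]_yxx   (C,_)→(B,z,left)
state=B head=-3 tape=[_]z_yxx   (B,_)→(A,_,right)
state=A head=-2 tape=_[z]_yxx
After 6 steps: state A, head at -2, tape z_yxx.

state A, head at -2, tape z_yxx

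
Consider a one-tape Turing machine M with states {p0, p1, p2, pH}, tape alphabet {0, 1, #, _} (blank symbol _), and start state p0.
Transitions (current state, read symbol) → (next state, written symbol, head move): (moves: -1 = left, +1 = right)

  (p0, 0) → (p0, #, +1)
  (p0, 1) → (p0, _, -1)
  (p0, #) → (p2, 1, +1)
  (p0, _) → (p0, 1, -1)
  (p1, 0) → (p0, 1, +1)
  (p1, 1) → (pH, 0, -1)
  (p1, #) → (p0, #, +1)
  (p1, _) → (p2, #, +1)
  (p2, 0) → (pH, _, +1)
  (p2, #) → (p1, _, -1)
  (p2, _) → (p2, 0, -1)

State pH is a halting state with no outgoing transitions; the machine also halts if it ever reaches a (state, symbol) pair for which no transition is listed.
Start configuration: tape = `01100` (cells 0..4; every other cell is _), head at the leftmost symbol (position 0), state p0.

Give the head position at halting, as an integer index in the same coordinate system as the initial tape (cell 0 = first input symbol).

0

p0 | [0]1100   read 0 → write #, move +1, go to p0
p0 | #[1]100   read 1 → write _, move -1, go to p0
p0 | [#]_100   read # → write 1, move +1, go to p2
p2 | 1[_]100   read _ → write 0, move -1, go to p2
p2 | [1]0100
At halt the head is at cell 0.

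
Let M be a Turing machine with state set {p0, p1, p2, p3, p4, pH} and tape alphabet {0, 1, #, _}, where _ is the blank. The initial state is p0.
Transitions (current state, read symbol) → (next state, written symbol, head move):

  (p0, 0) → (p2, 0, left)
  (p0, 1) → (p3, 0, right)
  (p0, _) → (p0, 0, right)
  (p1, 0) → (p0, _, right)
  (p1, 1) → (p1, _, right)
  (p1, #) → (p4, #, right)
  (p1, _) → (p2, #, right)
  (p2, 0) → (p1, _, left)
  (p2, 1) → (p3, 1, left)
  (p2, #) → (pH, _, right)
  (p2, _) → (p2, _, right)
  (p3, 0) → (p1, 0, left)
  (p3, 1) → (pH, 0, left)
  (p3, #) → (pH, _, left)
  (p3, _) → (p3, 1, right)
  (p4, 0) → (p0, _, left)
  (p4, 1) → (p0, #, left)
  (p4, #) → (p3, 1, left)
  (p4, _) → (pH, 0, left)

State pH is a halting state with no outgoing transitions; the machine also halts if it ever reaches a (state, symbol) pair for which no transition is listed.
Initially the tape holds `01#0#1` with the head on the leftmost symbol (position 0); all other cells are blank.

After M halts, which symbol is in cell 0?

1

p0 | _[0]1#0#1   read 0 → write 0, move left, go to p2
p2 | [_]01#0#1   read _ → write _, move right, go to p2
p2 | _[0]1#0#1   read 0 → write _, move left, go to p1
p1 | [_]_1#0#1   read _ → write #, move right, go to p2
p2 | #[_]1#0#1   read _ → write _, move right, go to p2
p2 | #_[1]#0#1   read 1 → write 1, move left, go to p3
p3 | #[_]1#0#1   read _ → write 1, move right, go to p3
p3 | #1[1]#0#1   read 1 → write 0, move left, go to pH
pH | #[1]0#0#1
Cell 0 holds 1 when M halts.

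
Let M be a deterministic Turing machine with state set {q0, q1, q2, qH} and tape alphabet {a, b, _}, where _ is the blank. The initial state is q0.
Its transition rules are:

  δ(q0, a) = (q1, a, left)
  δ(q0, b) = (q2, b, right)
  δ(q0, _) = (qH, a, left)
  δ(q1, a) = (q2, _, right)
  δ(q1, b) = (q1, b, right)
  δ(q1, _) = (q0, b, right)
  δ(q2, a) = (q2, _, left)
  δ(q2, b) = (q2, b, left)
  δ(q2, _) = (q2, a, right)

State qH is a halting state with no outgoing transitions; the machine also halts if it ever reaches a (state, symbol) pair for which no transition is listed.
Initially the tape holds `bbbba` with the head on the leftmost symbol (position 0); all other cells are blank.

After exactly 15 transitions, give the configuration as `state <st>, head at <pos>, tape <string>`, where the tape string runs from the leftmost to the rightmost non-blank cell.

state q2, head at -1, tape aaabbbba

state=q0 head=0 tape=___[b]bbba   (q0,b)→(q2,b,right)
state=q2 head=1 tape=___b[b]bba   (q2,b)→(q2,b,left)
state=q2 head=0 tape=___[b]bbba   (q2,b)→(q2,b,left)
state=q2 head=-1 tape=__[_]bbbba   (q2,_)→(q2,a,right)
state=q2 head=0 tape=__a[b]bbba   (q2,b)→(q2,b,left)
state=q2 head=-1 tape=__[a]bbbba   (q2,a)→(q2,_,left)
state=q2 head=-2 tape=_[_]_bbbba   (q2,_)→(q2,a,right)
state=q2 head=-1 tape=_a[_]bbbba   (q2,_)→(q2,a,right)
state=q2 head=0 tape=_aa[b]bbba   (q2,b)→(q2,b,left)
state=q2 head=-1 tape=_a[a]bbbba   (q2,a)→(q2,_,left)
state=q2 head=-2 tape=_[a]_bbbba   (q2,a)→(q2,_,left)
state=q2 head=-3 tape=[_]__bbbba   (q2,_)→(q2,a,right)
state=q2 head=-2 tape=a[_]_bbbba   (q2,_)→(q2,a,right)
state=q2 head=-1 tape=aa[_]bbbba   (q2,_)→(q2,a,right)
state=q2 head=0 tape=aaa[b]bbba   (q2,b)→(q2,b,left)
state=q2 head=-1 tape=aa[a]bbbba
After 15 steps: state q2, head at -1, tape aaabbbba.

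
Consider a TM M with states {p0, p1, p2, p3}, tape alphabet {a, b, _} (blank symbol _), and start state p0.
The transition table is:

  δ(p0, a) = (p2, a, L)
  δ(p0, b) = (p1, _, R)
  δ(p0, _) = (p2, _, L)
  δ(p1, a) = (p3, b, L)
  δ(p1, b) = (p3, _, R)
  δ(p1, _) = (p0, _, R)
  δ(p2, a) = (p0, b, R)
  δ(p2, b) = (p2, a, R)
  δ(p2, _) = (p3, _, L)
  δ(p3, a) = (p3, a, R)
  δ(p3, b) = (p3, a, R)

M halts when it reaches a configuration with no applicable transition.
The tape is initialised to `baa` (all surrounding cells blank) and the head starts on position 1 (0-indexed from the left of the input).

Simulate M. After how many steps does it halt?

10

state=p0 head=1 tape=b[a]a_   (p0,a)→(p2,a,L)
state=p2 head=0 tape=[b]aa_   (p2,b)→(p2,a,R)
state=p2 head=1 tape=a[a]a_   (p2,a)→(p0,b,R)
state=p0 head=2 tape=ab[a]_   (p0,a)→(p2,a,L)
state=p2 head=1 tape=a[b]a_   (p2,b)→(p2,a,R)
state=p2 head=2 tape=aa[a]_   (p2,a)→(p0,b,R)
state=p0 head=3 tape=aab[_]   (p0,_)→(p2,_,L)
state=p2 head=2 tape=aa[b]_   (p2,b)→(p2,a,R)
state=p2 head=3 tape=aaa[_]   (p2,_)→(p3,_,L)
state=p3 head=2 tape=aa[a]_   (p3,a)→(p3,a,R)
state=p3 head=3 tape=aaa[_]
M halts after 10 transitions.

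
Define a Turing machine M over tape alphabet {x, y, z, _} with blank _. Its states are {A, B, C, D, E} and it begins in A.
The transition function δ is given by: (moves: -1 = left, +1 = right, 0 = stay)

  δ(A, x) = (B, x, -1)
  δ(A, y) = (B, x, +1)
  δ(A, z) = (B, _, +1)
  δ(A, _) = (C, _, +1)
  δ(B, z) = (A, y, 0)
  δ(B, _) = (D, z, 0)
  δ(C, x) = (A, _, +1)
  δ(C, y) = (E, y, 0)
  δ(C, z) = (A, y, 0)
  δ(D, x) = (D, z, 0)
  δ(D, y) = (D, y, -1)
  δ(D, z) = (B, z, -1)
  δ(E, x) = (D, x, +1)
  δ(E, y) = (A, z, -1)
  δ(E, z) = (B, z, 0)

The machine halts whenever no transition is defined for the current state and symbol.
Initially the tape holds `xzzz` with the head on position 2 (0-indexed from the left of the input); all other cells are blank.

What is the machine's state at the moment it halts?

B

A | xz[z]z_   read z → write _, move +1, go to B
B | xz_[z]_   read z → write y, move 0, go to A
A | xz_[y]_   read y → write x, move +1, go to B
B | xz_x[_]   read _ → write z, move 0, go to D
D | xz_x[z]   read z → write z, move -1, go to B
B | xz_[x]z
No transition is defined for (B, x); M halts in state B.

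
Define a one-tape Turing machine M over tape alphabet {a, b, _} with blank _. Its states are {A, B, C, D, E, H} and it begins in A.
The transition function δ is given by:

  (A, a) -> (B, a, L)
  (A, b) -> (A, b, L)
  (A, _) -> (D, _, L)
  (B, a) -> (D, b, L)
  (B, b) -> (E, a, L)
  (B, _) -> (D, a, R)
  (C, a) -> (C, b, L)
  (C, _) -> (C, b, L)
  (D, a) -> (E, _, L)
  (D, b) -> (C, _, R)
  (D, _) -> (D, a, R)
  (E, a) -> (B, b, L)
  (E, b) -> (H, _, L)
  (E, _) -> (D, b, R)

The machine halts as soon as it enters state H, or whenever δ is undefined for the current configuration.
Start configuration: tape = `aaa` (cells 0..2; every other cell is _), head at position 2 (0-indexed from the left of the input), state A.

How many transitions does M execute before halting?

state=A head=2 tape=_aa[a]   (A,a)→(B,a,L)
state=B head=1 tape=_a[a]a   (B,a)→(D,b,L)
state=D head=0 tape=_[a]ba   (D,a)→(E,_,L)
state=E head=-1 tape=[_]_ba   (E,_)→(D,b,R)
state=D head=0 tape=b[_]ba   (D,_)→(D,a,R)
state=D head=1 tape=ba[b]a   (D,b)→(C,_,R)
state=C head=2 tape=ba_[a]   (C,a)→(C,b,L)
state=C head=1 tape=ba[_]b   (C,_)→(C,b,L)
state=C head=0 tape=b[a]bb   (C,a)→(C,b,L)
state=C head=-1 tape=[b]bbb
M halts after 9 transitions.

9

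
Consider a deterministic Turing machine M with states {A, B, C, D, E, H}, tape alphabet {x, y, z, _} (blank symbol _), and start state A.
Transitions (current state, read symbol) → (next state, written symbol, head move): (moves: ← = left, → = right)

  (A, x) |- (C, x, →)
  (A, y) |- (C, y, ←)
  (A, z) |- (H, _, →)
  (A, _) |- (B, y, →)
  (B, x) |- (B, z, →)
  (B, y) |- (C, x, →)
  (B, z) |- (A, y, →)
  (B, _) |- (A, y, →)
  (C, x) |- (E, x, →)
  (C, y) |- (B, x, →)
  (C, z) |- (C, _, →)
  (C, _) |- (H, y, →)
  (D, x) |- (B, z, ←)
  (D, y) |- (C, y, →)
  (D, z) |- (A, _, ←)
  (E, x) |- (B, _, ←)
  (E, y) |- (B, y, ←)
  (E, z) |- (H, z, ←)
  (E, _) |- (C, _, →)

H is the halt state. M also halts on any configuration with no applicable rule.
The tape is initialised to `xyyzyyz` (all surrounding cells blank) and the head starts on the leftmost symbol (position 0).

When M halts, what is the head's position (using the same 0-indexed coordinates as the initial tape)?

A | [x]yyzyyz__   read x → write x, move →, go to C
C | x[y]yzyyz__   read y → write x, move →, go to B
B | xx[y]zyyz__   read y → write x, move →, go to C
C | xxx[z]yyz__   read z → write _, move →, go to C
C | xxx_[y]yz__   read y → write x, move →, go to B
B | xxx_x[y]z__   read y → write x, move →, go to C
C | xxx_xx[z]__   read z → write _, move →, go to C
C | xxx_xx_[_]_   read _ → write y, move →, go to H
H | xxx_xx_y[_]
At halt the head is at cell 8.

8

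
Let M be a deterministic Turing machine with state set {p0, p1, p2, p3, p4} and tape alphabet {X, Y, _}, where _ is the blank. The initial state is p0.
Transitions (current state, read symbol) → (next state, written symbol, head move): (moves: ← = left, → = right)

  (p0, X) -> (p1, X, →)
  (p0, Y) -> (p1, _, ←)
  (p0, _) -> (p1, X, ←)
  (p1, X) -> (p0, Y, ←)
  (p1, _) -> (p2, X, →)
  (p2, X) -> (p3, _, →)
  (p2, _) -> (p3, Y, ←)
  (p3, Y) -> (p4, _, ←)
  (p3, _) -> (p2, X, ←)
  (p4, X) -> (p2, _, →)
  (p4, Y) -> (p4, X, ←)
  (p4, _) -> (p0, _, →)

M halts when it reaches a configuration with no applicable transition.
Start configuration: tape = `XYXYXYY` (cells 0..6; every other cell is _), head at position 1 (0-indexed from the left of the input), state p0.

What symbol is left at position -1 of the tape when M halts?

state=p0 head=1 tape=__X[Y]XYXYY   (p0,Y)→(p1,_,←)
state=p1 head=0 tape=__[X]_XYXYY   (p1,X)→(p0,Y,←)
state=p0 head=-1 tape=_[_]Y_XYXYY   (p0,_)→(p1,X,←)
state=p1 head=-2 tape=[_]XY_XYXYY   (p1,_)→(p2,X,→)
state=p2 head=-1 tape=X[X]Y_XYXYY   (p2,X)→(p3,_,→)
state=p3 head=0 tape=X_[Y]_XYXYY   (p3,Y)→(p4,_,←)
state=p4 head=-1 tape=X[_]__XYXYY   (p4,_)→(p0,_,→)
state=p0 head=0 tape=X_[_]_XYXYY   (p0,_)→(p1,X,←)
state=p1 head=-1 tape=X[_]X_XYXYY   (p1,_)→(p2,X,→)
state=p2 head=0 tape=XX[X]_XYXYY   (p2,X)→(p3,_,→)
state=p3 head=1 tape=XX_[_]XYXYY   (p3,_)→(p2,X,←)
state=p2 head=0 tape=XX[_]XXYXYY   (p2,_)→(p3,Y,←)
state=p3 head=-1 tape=X[X]YXXYXYY
Cell -1 holds X when M halts.

X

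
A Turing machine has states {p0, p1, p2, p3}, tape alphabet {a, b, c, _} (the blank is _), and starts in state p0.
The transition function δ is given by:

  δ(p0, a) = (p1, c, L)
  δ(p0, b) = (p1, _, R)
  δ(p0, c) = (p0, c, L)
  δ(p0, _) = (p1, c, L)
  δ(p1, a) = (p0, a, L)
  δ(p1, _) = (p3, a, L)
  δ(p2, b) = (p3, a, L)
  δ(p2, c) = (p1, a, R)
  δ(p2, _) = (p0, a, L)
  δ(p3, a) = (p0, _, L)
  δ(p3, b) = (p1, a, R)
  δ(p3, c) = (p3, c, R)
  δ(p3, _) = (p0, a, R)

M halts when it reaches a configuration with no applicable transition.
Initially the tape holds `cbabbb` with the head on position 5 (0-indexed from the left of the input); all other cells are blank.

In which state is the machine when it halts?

state=p0 head=5 tape=cbabb[b]_   (p0,b)→(p1,_,R)
state=p1 head=6 tape=cbabb_[_]   (p1,_)→(p3,a,L)
state=p3 head=5 tape=cbabb[_]a   (p3,_)→(p0,a,R)
state=p0 head=6 tape=cbabba[a]   (p0,a)→(p1,c,L)
state=p1 head=5 tape=cbabb[a]c   (p1,a)→(p0,a,L)
state=p0 head=4 tape=cbab[b]ac   (p0,b)→(p1,_,R)
state=p1 head=5 tape=cbab_[a]c   (p1,a)→(p0,a,L)
state=p0 head=4 tape=cbab[_]ac   (p0,_)→(p1,c,L)
state=p1 head=3 tape=cba[b]cac
No transition is defined for (p1, b); M halts in state p1.

p1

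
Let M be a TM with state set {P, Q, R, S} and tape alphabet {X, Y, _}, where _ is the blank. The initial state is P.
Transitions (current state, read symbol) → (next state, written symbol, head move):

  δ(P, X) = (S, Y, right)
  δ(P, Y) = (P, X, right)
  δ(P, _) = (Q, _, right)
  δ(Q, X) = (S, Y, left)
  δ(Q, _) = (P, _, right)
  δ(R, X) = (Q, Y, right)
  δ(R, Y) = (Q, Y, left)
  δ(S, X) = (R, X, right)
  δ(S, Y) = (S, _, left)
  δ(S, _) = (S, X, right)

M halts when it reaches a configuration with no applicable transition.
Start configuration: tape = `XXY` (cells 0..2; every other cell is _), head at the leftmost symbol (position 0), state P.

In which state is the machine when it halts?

R

state=P head=0 tape=_[X]XY   (P,X)→(S,Y,right)
state=S head=1 tape=_Y[X]Y   (S,X)→(R,X,right)
state=R head=2 tape=_YX[Y]   (R,Y)→(Q,Y,left)
state=Q head=1 tape=_Y[X]Y   (Q,X)→(S,Y,left)
state=S head=0 tape=_[Y]YY   (S,Y)→(S,_,left)
state=S head=-1 tape=[_]_YY   (S,_)→(S,X,right)
state=S head=0 tape=X[_]YY   (S,_)→(S,X,right)
state=S head=1 tape=XX[Y]Y   (S,Y)→(S,_,left)
state=S head=0 tape=X[X]_Y   (S,X)→(R,X,right)
state=R head=1 tape=XX[_]Y
No transition is defined for (R, _); M halts in state R.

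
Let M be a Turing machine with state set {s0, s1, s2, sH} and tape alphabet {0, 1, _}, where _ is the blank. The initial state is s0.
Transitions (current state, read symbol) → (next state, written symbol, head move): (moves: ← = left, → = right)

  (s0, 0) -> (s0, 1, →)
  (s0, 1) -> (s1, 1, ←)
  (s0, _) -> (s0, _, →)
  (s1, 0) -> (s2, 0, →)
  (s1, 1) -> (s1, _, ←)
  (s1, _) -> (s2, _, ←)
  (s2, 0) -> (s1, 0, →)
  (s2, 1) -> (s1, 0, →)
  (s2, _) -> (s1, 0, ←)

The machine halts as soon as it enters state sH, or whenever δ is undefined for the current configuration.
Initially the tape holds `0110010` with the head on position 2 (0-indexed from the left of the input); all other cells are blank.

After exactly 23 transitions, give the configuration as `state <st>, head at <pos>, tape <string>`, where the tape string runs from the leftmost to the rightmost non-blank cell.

state s2, head at 7, tape 00000000

s0 | 01[1]0010__   read 1 → write 1, move ←, go to s1
s1 | 0[1]10010__   read 1 → write _, move ←, go to s1
s1 | [0]_10010__   read 0 → write 0, move →, go to s2
s2 | 0[_]10010__   read _ → write 0, move ←, go to s1
s1 | [0]010010__   read 0 → write 0, move →, go to s2
s2 | 0[0]10010__   read 0 → write 0, move →, go to s1
s1 | 00[1]0010__   read 1 → write _, move ←, go to s1
s1 | 0[0]_0010__   read 0 → write 0, move →, go to s2
s2 | 00[_]0010__   read _ → write 0, move ←, go to s1
s1 | 0[0]00010__   read 0 → write 0, move →, go to s2
s2 | 00[0]0010__   read 0 → write 0, move →, go to s1
s1 | 000[0]010__   read 0 → write 0, move →, go to s2
s2 | 0000[0]10__   read 0 → write 0, move →, go to s1
s1 | 00000[1]0__   read 1 → write _, move ←, go to s1
s1 | 0000[0]_0__   read 0 → write 0, move →, go to s2
s2 | 00000[_]0__   read _ → write 0, move ←, go to s1
s1 | 0000[0]00__   read 0 → write 0, move →, go to s2
s2 | 00000[0]0__   read 0 → write 0, move →, go to s1
s1 | 000000[0]__   read 0 → write 0, move →, go to s2
s2 | 0000000[_]_   read _ → write 0, move ←, go to s1
s1 | 000000[0]0_   read 0 → write 0, move →, go to s2
s2 | 0000000[0]_   read 0 → write 0, move →, go to s1
s1 | 00000000[_]   read _ → write _, move ←, go to s2
s2 | 0000000[0]_
After 23 steps: state s2, head at 7, tape 00000000.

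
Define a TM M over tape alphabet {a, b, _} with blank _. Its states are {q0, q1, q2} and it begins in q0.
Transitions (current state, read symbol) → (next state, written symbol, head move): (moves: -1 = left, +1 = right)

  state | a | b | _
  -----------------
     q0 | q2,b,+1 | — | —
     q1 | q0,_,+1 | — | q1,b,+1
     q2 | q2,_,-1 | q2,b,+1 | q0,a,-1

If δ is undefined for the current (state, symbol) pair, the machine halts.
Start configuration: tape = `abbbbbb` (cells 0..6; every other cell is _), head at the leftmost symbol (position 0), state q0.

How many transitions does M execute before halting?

state=q0 head=0 tape=[a]bbbbbb_   (q0,a)→(q2,b,+1)
state=q2 head=1 tape=b[b]bbbbb_   (q2,b)→(q2,b,+1)
state=q2 head=2 tape=bb[b]bbbb_   (q2,b)→(q2,b,+1)
state=q2 head=3 tape=bbb[b]bbb_   (q2,b)→(q2,b,+1)
state=q2 head=4 tape=bbbb[b]bb_   (q2,b)→(q2,b,+1)
state=q2 head=5 tape=bbbbb[b]b_   (q2,b)→(q2,b,+1)
state=q2 head=6 tape=bbbbbb[b]_   (q2,b)→(q2,b,+1)
state=q2 head=7 tape=bbbbbbb[_]   (q2,_)→(q0,a,-1)
state=q0 head=6 tape=bbbbbb[b]a
M halts after 8 transitions.

8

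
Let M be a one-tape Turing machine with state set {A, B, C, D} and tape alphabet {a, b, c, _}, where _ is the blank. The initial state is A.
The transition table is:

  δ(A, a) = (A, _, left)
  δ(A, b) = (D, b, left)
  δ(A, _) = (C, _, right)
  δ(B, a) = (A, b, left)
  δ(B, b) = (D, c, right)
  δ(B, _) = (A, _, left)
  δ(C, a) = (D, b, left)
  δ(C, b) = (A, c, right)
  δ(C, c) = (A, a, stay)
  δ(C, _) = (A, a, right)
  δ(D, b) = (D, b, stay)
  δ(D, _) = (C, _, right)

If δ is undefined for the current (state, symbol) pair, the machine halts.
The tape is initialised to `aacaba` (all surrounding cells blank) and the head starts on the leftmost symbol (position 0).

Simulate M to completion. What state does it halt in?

A

state=A head=0 tape=_[a]acaba   (A,a)→(A,_,left)
state=A head=-1 tape=[_]_acaba   (A,_)→(C,_,right)
state=C head=0 tape=_[_]acaba   (C,_)→(A,a,right)
state=A head=1 tape=_a[a]caba   (A,a)→(A,_,left)
state=A head=0 tape=_[a]_caba   (A,a)→(A,_,left)
state=A head=-1 tape=[_]__caba   (A,_)→(C,_,right)
state=C head=0 tape=_[_]_caba   (C,_)→(A,a,right)
state=A head=1 tape=_a[_]caba   (A,_)→(C,_,right)
state=C head=2 tape=_a_[c]aba   (C,c)→(A,a,stay)
state=A head=2 tape=_a_[a]aba   (A,a)→(A,_,left)
state=A head=1 tape=_a[_]_aba   (A,_)→(C,_,right)
state=C head=2 tape=_a_[_]aba   (C,_)→(A,a,right)
state=A head=3 tape=_a_a[a]ba   (A,a)→(A,_,left)
state=A head=2 tape=_a_[a]_ba   (A,a)→(A,_,left)
state=A head=1 tape=_a[_]__ba   (A,_)→(C,_,right)
state=C head=2 tape=_a_[_]_ba   (C,_)→(A,a,right)
state=A head=3 tape=_a_a[_]ba   (A,_)→(C,_,right)
state=C head=4 tape=_a_a_[b]a   (C,b)→(A,c,right)
state=A head=5 tape=_a_a_c[a]   (A,a)→(A,_,left)
state=A head=4 tape=_a_a_[c]_
No transition is defined for (A, c); M halts in state A.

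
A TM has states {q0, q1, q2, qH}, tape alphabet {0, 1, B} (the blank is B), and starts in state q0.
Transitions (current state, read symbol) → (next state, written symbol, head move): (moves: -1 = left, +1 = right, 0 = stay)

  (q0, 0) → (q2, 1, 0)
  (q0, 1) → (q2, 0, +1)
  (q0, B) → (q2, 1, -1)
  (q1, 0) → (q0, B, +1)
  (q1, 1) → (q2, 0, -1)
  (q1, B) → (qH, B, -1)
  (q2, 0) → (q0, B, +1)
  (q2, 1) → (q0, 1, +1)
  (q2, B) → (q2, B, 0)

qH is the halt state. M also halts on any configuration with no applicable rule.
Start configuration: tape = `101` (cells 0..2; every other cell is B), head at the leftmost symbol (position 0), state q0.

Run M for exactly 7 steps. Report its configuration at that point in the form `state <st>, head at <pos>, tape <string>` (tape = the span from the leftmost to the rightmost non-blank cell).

state=q0 head=0 tape=[1]01B   (q0,1)→(q2,0,+1)
state=q2 head=1 tape=0[0]1B   (q2,0)→(q0,B,+1)
state=q0 head=2 tape=0B[1]B   (q0,1)→(q2,0,+1)
state=q2 head=3 tape=0B0[B]   (q2,B)→(q2,B,0)
state=q2 head=3 tape=0B0[B]   (q2,B)→(q2,B,0)
state=q2 head=3 tape=0B0[B]   (q2,B)→(q2,B,0)
state=q2 head=3 tape=0B0[B]   (q2,B)→(q2,B,0)
state=q2 head=3 tape=0B0[B]
After 7 steps: state q2, head at 3, tape 0B0.

state q2, head at 3, tape 0B0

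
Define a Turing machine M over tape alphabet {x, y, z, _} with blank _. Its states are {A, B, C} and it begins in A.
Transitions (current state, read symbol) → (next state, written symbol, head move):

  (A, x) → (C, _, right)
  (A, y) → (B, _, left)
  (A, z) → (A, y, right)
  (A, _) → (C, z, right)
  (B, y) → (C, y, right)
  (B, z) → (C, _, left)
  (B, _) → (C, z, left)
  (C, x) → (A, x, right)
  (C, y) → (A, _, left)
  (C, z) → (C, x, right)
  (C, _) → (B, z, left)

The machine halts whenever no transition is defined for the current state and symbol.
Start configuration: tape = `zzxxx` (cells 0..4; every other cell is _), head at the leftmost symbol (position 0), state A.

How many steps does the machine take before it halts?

A | [z]zxxx___   read z → write y, move right, go to A
A | y[z]xxx___   read z → write y, move right, go to A
A | yy[x]xx___   read x → write _, move right, go to C
C | yy_[x]x___   read x → write x, move right, go to A
A | yy_x[x]___   read x → write _, move right, go to C
C | yy_x_[_]__   read _ → write z, move left, go to B
B | yy_x[_]z__   read _ → write z, move left, go to C
C | yy_[x]zz__   read x → write x, move right, go to A
A | yy_x[z]z__   read z → write y, move right, go to A
A | yy_xy[z]__   read z → write y, move right, go to A
A | yy_xyy[_]_   read _ → write z, move right, go to C
C | yy_xyyz[_]   read _ → write z, move left, go to B
B | yy_xyy[z]z   read z → write _, move left, go to C
C | yy_xy[y]_z   read y → write _, move left, go to A
A | yy_x[y]__z   read y → write _, move left, go to B
B | yy_[x]___z
M halts after 15 transitions.

15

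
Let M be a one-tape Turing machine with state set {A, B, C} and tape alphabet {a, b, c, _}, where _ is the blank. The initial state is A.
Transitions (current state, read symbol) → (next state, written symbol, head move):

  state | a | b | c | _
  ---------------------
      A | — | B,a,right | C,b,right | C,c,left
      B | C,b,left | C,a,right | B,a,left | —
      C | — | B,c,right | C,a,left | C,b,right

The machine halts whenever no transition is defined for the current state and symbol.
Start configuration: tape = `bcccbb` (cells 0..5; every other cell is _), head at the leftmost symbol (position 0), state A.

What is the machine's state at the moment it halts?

C

A | __[b]cccbb   read b → write a, move right, go to B
B | __a[c]ccbb   read c → write a, move left, go to B
B | __[a]accbb   read a → write b, move left, go to C
C | _[_]baccbb   read _ → write b, move right, go to C
C | _b[b]accbb   read b → write c, move right, go to B
B | _bc[a]ccbb   read a → write b, move left, go to C
C | _b[c]bccbb   read c → write a, move left, go to C
C | _[b]abccbb   read b → write c, move right, go to B
B | _c[a]bccbb   read a → write b, move left, go to C
C | _[c]bbccbb   read c → write a, move left, go to C
C | [_]abbccbb   read _ → write b, move right, go to C
C | b[a]bbccbb
No transition is defined for (C, a); M halts in state C.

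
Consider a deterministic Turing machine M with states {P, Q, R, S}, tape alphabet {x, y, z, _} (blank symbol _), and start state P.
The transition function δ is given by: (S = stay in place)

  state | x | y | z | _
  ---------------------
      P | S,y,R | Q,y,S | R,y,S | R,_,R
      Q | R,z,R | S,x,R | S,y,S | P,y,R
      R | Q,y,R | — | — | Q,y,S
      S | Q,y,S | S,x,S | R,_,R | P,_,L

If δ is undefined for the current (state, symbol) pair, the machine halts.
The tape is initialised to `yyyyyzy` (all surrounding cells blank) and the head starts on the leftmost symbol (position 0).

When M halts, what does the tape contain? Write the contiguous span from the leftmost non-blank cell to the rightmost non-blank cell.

xxxxx_y

P | [y]yyyyzy   read y → write y, move S, go to Q
Q | [y]yyyyzy   read y → write x, move R, go to S
S | x[y]yyyzy   read y → write x, move S, go to S
S | x[x]yyyzy   read x → write y, move S, go to Q
Q | x[y]yyyzy   read y → write x, move R, go to S
S | xx[y]yyzy   read y → write x, move S, go to S
S | xx[x]yyzy   read x → write y, move S, go to Q
Q | xx[y]yyzy   read y → write x, move R, go to S
S | xxx[y]yzy   read y → write x, move S, go to S
S | xxx[x]yzy   read x → write y, move S, go to Q
Q | xxx[y]yzy   read y → write x, move R, go to S
S | xxxx[y]zy   read y → write x, move S, go to S
S | xxxx[x]zy   read x → write y, move S, go to Q
Q | xxxx[y]zy   read y → write x, move R, go to S
S | xxxxx[z]y   read z → write _, move R, go to R
R | xxxxx_[y]
The non-blank tape span at halt is xxxxx_y.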